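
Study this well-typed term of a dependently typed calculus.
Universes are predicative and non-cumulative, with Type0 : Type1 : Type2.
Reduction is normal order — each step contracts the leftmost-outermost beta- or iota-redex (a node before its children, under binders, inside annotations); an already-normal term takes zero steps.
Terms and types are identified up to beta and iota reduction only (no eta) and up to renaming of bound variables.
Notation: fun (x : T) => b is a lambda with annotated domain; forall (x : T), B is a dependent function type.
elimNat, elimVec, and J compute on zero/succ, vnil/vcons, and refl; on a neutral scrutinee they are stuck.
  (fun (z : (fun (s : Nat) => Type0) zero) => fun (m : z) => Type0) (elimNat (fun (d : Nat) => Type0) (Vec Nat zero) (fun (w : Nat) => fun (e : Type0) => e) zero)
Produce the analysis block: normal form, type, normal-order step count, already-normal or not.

reduced normal form:
  fun (z : Vec Nat zero) => Type0
type:
  forall (z : Vec Nat zero), Type1
steps to reach normal form (normal order): 2
term was already normal: no
first contracted redex: a beta-redex


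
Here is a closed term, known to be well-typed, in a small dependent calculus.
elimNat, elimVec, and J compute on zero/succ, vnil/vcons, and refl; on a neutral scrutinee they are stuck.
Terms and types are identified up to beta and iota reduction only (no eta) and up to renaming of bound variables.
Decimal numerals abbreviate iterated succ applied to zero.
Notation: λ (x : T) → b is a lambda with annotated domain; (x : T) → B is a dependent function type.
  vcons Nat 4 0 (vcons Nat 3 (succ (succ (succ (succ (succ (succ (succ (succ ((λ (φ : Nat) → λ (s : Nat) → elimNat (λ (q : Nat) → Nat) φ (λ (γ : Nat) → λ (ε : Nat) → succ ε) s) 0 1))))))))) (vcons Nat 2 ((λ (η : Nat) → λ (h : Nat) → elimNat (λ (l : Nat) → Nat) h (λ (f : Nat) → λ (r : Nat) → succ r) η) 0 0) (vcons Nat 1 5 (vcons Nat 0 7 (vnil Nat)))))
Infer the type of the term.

inferred type:
  Vec Nat 5


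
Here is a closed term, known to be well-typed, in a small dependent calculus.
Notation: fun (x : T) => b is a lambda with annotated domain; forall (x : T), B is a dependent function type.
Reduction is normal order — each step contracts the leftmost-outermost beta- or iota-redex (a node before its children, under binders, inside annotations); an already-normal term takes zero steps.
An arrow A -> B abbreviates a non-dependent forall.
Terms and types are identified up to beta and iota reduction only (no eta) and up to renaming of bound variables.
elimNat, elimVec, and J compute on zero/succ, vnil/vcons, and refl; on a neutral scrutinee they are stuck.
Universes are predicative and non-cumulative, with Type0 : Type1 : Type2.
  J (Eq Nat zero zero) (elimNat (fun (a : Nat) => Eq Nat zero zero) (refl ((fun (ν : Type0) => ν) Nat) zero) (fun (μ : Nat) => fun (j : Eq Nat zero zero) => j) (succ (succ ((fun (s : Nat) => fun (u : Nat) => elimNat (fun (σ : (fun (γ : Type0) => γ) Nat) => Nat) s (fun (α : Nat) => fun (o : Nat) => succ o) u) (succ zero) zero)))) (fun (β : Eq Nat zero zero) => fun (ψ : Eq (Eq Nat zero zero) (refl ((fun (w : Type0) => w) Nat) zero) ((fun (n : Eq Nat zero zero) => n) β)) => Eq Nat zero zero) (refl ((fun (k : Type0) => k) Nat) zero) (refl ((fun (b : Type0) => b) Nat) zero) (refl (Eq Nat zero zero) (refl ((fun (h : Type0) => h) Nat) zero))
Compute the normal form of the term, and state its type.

reduced normal form:
  refl Nat zero
the term's type:
  Eq Nat zero zero
observation: the first redex contracted is a J iota-redex; the normal form is reached in 2 normal-order steps.


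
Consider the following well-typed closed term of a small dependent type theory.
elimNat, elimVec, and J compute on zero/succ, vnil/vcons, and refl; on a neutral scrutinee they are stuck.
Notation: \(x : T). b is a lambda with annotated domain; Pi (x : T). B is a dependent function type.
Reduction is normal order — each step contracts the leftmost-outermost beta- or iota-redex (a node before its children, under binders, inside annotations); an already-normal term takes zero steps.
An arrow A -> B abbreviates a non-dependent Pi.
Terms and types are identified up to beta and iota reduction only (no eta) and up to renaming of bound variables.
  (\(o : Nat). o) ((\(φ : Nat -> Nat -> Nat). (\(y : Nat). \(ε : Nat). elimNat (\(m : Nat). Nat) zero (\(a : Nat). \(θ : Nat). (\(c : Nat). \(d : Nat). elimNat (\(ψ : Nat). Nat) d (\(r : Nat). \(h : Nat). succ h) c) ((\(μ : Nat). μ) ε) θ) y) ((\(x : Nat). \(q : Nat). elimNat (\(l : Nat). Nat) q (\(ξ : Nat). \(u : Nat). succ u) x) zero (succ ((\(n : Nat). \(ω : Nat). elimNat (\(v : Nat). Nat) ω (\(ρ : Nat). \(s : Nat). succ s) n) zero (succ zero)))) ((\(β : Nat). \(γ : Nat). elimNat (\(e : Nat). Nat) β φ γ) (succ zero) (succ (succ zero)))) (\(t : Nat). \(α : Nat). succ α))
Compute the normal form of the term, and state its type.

normal form:
  succ (succ (succ (succ (succ (succ zero)))))
the term's type:
  Nat
observation: the first redex contracted is a beta-redex; the normal form is reached in 39 normal-order steps.


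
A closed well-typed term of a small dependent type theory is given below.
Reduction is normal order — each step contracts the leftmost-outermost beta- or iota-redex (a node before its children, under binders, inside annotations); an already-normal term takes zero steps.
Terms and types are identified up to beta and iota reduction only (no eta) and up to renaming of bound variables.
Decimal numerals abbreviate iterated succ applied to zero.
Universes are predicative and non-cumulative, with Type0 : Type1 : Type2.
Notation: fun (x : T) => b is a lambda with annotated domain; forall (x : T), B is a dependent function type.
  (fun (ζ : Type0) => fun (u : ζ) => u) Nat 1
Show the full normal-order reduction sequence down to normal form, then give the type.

reduction (normal order):
  (fun (ζ : Type0) => fun (u : ζ) => u) Nat 1
  ~> (fun (ζ : Nat) => ζ) 1
  ~> 1
type:
  Nat


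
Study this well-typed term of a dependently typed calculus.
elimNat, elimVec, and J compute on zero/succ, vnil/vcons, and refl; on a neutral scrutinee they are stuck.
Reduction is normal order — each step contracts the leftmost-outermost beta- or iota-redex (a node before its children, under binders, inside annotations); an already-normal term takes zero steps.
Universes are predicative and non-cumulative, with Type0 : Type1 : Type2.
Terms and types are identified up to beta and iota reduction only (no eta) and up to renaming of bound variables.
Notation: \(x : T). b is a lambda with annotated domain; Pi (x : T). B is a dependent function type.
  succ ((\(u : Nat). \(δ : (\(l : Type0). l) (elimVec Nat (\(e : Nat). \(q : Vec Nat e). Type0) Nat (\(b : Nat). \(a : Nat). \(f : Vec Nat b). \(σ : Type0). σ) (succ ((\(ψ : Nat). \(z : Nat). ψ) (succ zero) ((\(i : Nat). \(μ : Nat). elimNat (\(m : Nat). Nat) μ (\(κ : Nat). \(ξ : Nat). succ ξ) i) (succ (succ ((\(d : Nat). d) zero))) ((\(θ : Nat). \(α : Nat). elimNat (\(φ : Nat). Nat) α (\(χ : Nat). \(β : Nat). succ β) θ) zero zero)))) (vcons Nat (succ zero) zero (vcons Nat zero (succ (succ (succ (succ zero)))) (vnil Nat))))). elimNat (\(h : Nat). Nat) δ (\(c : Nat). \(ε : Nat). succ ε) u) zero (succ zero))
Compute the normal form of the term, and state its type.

normal form:
  succ (succ zero)
the term's type:
  Nat


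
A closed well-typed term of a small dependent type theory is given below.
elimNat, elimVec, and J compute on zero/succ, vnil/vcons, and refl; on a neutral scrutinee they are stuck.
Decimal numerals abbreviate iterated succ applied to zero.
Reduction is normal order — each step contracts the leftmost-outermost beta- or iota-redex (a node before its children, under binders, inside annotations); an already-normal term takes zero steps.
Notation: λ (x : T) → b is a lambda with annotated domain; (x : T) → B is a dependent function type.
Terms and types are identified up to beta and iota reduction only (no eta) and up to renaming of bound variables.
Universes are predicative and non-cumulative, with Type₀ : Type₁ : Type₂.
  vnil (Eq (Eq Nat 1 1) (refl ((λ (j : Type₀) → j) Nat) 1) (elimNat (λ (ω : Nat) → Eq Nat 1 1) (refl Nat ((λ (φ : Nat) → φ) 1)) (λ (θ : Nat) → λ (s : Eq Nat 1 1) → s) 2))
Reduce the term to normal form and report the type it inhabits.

resulting normal form:
  vnil (Eq (Eq Nat 1 1) (refl Nat 1) (refl Nat 1))
type:
  Vec (Eq (Eq Nat 1 1) (refl Nat 1) (refl Nat 1)) 0


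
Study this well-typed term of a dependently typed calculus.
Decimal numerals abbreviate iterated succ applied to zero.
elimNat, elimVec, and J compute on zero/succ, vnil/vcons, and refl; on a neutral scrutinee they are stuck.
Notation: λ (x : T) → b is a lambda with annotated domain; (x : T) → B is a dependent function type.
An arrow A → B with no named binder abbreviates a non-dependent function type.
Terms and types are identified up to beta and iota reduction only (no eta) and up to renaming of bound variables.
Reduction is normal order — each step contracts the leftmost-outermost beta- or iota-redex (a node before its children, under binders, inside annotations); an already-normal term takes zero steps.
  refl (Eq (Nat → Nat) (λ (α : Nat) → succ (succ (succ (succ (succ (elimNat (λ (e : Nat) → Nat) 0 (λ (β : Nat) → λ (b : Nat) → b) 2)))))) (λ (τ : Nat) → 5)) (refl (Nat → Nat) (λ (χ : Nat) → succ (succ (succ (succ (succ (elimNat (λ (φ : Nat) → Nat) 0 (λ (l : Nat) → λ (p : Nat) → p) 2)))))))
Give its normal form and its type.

resulting normal form:
  refl (Eq (Nat → Nat) (λ (α : Nat) → 5) (λ (e : Nat) → 5)) (refl (Nat → Nat) (λ (β : Nat) → 5))
inferred type:
  Eq (Eq (Nat → Nat) (λ (α : Nat) → 5) (λ (e : Nat) → 5)) (refl (Nat → Nat) (λ (β : Nat) → 5)) (refl (Nat → Nat) (λ (b : Nat) → 5))


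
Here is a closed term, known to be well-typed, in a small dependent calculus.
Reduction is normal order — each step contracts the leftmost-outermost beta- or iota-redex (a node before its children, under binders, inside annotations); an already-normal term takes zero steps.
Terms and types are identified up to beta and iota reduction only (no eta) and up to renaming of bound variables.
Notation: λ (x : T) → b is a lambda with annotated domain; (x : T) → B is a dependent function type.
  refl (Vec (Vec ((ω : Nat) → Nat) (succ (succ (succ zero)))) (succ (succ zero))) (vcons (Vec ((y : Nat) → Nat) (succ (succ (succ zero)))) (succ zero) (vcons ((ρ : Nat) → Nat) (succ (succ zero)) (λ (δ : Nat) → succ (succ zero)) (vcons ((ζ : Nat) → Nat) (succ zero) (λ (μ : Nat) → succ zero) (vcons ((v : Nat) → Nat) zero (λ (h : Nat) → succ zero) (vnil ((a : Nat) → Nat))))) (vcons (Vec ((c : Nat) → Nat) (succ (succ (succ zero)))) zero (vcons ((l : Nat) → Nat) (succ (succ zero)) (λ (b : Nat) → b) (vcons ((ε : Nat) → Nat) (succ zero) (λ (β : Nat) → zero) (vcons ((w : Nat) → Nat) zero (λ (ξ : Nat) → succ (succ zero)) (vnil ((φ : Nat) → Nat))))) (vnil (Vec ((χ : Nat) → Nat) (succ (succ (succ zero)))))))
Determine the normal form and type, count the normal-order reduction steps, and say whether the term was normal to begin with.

resulting normal form:
  refl (Vec (Vec ((ω : Nat) → Nat) (succ (succ (succ zero)))) (succ (succ zero))) (vcons (Vec ((y : Nat) → Nat) (succ (succ (succ zero)))) (succ zero) (vcons ((ρ : Nat) → Nat) (succ (succ zero)) (λ (δ : Nat) → succ (succ zero)) (vcons ((ζ : Nat) → Nat) (succ zero) (λ (μ : Nat) → succ zero) (vcons ((v : Nat) → Nat) zero (λ (h : Nat) → succ zero) (vnil ((a : Nat) → Nat))))) (vcons (Vec ((c : Nat) → Nat) (succ (succ (succ zero)))) zero (vcons ((l : Nat) → Nat) (succ (succ zero)) (λ (b : Nat) → b) (vcons ((ε : Nat) → Nat) (succ zero) (λ (β : Nat) → zero) (vcons ((w : Nat) → Nat) zero (λ (ξ : Nat) → succ (succ zero)) (vnil ((φ : Nat) → Nat))))) (vnil (Vec ((χ : Nat) → Nat) (succ (succ (succ zero)))))))
type:
  Eq (Vec (Vec ((ω : Nat) → Nat) (succ (succ (succ zero)))) (succ (succ zero))) (vcons (Vec ((y : Nat) → Nat) (succ (succ (succ zero)))) (succ zero) (vcons ((ρ : Nat) → Nat) (succ (succ zero)) (λ (δ : Nat) → succ (succ zero)) (vcons ((ζ : Nat) → Nat) (succ zero) (λ (μ : Nat) → succ zero) (vcons ((v : Nat) → Nat) zero (λ (h : Nat) → succ zero) (vnil ((a : Nat) → Nat))))) (vcons (Vec ((c : Nat) → Nat) (succ (succ (succ zero)))) zero (vcons ((l : Nat) → Nat) (succ (succ zero)) (λ (b : Nat) → b) (vcons ((ε : Nat) → Nat) (succ zero) (λ (β : Nat) → zero) (vcons ((w : Nat) → Nat) zero (λ (ξ : Nat) → succ (succ zero)) (vnil ((φ : Nat) → Nat))))) (vnil (Vec ((χ : Nat) → Nat) (succ (succ (succ zero))))))) (vcons (Vec ((q : Nat) → Nat) (succ (succ (succ zero)))) (succ zero) (vcons ((e : Nat) → Nat) (succ (succ zero)) (λ (η : Nat) → succ (succ zero)) (vcons ((i : Nat) → Nat) (succ zero) (λ (x : Nat) → succ zero) (vcons ((t : Nat) → Nat) zero (λ (o : Nat) → succ zero) (vnil ((κ : Nat) → Nat))))) (vcons (Vec ((ψ : Nat) → Nat) (succ (succ (succ zero)))) zero (vcons ((r : Nat) → Nat) (succ (succ zero)) (λ (τ : Nat) → τ) (vcons ((u : Nat) → Nat) (succ zero) (λ (m : Nat) → zero) (vcons ((k : Nat) → Nat) zero (λ (z : Nat) → succ (succ zero)) (vnil ((α : Nat) → Nat))))) (vnil (Vec ((p : Nat) → Nat) (succ (succ (succ zero)))))))
normal-order step count: 0
started in normal form: yes


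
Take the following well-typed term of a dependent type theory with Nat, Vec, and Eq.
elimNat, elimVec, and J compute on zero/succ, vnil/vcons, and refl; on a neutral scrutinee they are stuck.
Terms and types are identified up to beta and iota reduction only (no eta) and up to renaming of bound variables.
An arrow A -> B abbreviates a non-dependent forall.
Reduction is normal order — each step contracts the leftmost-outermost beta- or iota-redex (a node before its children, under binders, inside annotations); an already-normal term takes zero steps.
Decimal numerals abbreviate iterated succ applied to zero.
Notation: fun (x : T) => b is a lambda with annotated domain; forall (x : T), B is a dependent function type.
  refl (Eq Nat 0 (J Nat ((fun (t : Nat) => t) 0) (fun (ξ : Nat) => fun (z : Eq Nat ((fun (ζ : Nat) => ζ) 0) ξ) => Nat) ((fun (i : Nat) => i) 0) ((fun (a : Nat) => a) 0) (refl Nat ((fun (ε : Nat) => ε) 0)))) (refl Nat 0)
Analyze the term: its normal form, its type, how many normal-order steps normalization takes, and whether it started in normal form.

reduced normal form:
  refl (Eq Nat 0 0) (refl Nat 0)
inferred type:
  Eq (Eq Nat 0 0) (refl Nat 0) (refl Nat 0)
steps to reach normal form (normal order): 2
already normal: no
first redex: a J iota-redex


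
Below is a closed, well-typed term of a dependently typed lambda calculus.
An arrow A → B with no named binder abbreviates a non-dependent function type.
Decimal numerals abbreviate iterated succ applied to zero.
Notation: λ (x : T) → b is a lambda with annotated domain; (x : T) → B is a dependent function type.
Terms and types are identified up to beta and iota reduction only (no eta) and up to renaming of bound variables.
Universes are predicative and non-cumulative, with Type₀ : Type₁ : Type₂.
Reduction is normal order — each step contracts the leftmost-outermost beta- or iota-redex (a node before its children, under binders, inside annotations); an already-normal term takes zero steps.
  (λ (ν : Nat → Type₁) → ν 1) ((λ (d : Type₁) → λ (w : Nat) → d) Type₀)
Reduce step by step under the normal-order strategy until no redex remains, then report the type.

normal-order reduction:
  (λ (ν : Nat → Type₁) → ν 1) ((λ (d : Type₁) → λ (w : Nat) → d) Type₀)
  ~> (λ (ν : Type₁) → λ (d : Nat) → ν) Type₀ 1
  ~> (λ (ν : Nat) → Type₀) 1
  ~> Type₀
the term's type:
  Type₁


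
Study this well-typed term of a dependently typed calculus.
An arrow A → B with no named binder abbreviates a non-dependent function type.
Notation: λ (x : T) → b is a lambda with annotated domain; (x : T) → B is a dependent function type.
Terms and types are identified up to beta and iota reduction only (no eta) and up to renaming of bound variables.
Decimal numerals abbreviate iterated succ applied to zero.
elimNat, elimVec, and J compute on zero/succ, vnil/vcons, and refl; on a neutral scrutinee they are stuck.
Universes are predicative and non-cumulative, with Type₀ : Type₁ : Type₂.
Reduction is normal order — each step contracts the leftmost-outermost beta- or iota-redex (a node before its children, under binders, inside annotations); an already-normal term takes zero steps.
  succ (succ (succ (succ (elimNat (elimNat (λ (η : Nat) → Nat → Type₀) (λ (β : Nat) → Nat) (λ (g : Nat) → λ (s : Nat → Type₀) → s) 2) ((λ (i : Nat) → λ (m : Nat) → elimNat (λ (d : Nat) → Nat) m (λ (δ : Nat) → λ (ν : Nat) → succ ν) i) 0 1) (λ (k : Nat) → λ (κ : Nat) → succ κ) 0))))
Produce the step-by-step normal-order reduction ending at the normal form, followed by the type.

reduction (normal order):
  succ (succ (succ (succ (elimNat (elimNat (λ (η : Nat) → Nat → Type₀) (λ (β : Nat) → Nat) (λ (g : Nat) → λ (s : Nat → Type₀) → s) 2) ((λ (i : Nat) → λ (m : Nat) → elimNat (λ (d : Nat) → Nat) m (λ (δ : Nat) → λ (ν : Nat) → succ ν) i) 0 1) (λ (k : Nat) → λ (κ : Nat) → succ κ) 0))))
  ~> succ (succ (succ (succ ((λ (η : Nat) → λ (β : Nat) → elimNat (λ (g : Nat) → Nat) β (λ (s : Nat) → λ (i : Nat) → succ i) η) 0 1))))
  ~> succ (succ (succ (succ ((λ (η : Nat) → elimNat (λ (β : Nat) → Nat) η (λ (g : Nat) → λ (s : Nat) → succ s) 0) 1))))
  ~> succ (succ (succ (succ (elimNat (λ (η : Nat) → Nat) 1 (λ (β : Nat) → λ (g : Nat) → succ g) 0))))
  ~> 5
inferred type:
  Nat


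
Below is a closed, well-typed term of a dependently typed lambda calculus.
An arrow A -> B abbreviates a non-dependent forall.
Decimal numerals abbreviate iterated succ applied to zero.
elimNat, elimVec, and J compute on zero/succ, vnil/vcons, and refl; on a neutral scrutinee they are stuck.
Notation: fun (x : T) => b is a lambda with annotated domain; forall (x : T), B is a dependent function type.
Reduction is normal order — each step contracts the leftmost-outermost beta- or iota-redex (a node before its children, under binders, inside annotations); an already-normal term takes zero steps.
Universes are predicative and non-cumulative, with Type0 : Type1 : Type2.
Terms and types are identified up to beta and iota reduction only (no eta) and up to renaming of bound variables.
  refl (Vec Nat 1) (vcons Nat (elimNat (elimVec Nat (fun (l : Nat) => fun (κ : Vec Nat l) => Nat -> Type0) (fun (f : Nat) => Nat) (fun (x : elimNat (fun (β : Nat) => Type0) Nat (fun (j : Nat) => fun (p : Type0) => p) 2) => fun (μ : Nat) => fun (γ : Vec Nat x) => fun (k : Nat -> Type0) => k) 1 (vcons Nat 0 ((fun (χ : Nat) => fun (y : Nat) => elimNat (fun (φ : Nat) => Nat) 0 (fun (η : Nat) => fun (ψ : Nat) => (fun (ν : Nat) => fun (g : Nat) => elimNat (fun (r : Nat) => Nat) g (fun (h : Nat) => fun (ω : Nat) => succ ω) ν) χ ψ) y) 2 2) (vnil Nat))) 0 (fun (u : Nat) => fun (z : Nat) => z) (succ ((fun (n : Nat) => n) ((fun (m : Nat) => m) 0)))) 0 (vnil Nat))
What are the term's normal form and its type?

resulting normal form:
  refl (Vec Nat 1) (vcons Nat 0 0 (vnil Nat))
inferred type:
  Eq (Vec Nat 1) (vcons Nat 0 0 (vnil Nat)) (vcons Nat 0 0 (vnil Nat))
observation: normalization takes exactly 12 steps under the normal-order strategy.


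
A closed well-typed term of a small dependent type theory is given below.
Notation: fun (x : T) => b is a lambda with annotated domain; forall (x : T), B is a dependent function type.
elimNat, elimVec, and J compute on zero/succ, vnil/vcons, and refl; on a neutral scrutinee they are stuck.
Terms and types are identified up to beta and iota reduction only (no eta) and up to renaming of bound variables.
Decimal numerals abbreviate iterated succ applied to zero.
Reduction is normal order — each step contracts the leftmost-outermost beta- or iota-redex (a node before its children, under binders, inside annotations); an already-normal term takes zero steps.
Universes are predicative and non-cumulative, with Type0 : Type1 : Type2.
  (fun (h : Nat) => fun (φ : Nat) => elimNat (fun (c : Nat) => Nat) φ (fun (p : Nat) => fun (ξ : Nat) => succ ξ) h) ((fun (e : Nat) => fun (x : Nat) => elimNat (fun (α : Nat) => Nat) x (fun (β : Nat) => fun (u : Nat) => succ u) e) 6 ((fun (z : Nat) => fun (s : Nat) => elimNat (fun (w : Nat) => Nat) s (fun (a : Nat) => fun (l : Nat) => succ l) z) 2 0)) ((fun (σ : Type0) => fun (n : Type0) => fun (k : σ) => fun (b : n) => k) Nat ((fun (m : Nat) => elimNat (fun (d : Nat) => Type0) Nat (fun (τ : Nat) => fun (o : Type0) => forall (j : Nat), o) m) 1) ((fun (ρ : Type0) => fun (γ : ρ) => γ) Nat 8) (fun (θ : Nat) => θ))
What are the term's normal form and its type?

resulting normal form:
  16
inferred type:
  Nat
observation: the leftmost-outermost redex is a beta-redex, and normalization takes 63 steps.


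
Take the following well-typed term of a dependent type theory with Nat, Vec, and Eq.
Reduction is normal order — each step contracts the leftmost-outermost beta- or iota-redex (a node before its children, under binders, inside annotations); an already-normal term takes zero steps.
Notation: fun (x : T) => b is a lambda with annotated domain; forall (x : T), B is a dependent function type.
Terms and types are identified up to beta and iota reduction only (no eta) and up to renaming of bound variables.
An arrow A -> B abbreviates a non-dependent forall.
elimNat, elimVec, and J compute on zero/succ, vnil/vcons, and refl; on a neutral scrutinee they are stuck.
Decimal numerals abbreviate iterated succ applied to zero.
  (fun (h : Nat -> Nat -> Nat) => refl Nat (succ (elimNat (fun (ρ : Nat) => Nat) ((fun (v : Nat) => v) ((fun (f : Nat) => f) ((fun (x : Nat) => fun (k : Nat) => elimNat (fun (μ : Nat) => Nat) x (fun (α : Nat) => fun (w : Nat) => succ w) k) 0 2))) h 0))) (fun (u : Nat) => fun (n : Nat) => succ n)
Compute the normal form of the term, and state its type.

normal form:
  refl Nat 3
type:
  Eq Nat 3 3


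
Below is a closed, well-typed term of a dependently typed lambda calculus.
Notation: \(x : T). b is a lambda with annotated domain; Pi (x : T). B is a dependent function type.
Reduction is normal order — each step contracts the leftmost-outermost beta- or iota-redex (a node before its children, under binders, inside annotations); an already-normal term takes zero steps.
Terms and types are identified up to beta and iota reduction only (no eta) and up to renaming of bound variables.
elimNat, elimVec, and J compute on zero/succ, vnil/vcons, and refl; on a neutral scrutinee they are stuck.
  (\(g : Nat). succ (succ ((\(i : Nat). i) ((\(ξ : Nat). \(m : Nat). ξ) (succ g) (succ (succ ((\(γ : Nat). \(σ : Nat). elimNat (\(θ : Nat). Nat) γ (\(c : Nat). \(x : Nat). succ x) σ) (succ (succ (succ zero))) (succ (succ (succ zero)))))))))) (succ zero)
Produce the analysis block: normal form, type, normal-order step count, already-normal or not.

normal form:
  succ (succ (succ (succ zero)))
the term's type:
  Nat
steps to reach normal form (normal order): 4
already normal: no
first redex: a beta-redex


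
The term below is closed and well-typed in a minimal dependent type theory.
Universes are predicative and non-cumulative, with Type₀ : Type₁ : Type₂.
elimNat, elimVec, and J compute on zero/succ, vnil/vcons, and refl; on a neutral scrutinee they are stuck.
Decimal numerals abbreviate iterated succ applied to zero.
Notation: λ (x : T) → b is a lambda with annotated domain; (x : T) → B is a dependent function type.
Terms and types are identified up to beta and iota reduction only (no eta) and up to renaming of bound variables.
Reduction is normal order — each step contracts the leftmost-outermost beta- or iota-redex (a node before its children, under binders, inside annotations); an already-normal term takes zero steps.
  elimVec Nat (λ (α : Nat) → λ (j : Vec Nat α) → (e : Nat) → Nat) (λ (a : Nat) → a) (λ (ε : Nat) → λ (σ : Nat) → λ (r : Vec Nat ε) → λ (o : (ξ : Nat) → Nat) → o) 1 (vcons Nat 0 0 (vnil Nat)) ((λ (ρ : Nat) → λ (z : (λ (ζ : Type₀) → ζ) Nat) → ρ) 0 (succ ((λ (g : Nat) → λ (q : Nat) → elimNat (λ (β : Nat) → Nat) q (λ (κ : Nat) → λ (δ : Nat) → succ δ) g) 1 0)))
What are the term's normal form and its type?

normal form:
  0
inferred type:
  Nat
observation: reduction starts at an elimVec iota-redex, and 9 normal-order steps reach the normal form.


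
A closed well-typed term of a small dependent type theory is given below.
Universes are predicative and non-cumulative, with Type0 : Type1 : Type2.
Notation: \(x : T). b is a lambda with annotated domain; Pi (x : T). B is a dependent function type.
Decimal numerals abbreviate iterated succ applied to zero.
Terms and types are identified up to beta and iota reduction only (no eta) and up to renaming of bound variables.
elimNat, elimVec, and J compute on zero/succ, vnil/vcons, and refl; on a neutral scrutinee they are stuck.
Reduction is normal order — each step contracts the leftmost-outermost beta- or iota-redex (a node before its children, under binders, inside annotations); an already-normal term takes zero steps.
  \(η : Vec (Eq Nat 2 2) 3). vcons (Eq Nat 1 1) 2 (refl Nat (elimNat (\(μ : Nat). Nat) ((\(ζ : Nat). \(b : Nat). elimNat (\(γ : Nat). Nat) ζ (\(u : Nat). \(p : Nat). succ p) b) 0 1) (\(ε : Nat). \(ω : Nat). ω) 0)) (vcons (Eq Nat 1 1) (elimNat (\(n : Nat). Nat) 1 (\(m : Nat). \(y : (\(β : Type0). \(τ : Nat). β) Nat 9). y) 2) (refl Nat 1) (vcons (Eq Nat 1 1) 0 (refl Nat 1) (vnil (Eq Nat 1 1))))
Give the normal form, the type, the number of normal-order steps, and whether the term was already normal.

resulting normal form:
  \(η : Vec (Eq Nat 2 2) 3). vcons (Eq Nat 1 1) 2 (refl Nat 1) (vcons (Eq Nat 1 1) 1 (refl Nat 1) (vcons (Eq Nat 1 1) 0 (refl Nat 1) (vnil (Eq Nat 1 1))))
type:
  Pi (η : Vec (Eq Nat 2 2) 3). Vec (Eq Nat 1 1) 3
reduction steps (normal order): 14
already normal: no
first contracted redex: an elimNat iota-redex


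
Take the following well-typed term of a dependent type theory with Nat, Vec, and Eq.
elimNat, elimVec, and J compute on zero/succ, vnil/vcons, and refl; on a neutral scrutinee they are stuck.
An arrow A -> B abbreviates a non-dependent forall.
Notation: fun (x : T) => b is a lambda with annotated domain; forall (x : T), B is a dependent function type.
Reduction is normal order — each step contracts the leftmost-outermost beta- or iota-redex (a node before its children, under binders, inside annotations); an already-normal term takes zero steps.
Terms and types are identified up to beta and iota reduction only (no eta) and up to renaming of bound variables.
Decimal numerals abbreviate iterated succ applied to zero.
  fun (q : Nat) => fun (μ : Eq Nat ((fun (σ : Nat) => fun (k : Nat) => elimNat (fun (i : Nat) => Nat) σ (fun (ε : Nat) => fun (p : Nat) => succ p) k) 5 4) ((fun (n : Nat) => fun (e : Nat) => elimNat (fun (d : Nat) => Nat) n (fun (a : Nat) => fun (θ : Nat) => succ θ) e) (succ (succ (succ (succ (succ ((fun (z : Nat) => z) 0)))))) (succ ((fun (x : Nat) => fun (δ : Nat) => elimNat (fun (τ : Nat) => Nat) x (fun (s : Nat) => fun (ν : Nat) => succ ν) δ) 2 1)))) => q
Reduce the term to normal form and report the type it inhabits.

reduced normal form:
  fun (q : Nat) => fun (μ : Eq Nat 9 9) => q
the term's type:
  Nat -> Eq Nat 9 9 -> Nat
observation: contracting a beta-redex first, the term normalizes in 37 steps.


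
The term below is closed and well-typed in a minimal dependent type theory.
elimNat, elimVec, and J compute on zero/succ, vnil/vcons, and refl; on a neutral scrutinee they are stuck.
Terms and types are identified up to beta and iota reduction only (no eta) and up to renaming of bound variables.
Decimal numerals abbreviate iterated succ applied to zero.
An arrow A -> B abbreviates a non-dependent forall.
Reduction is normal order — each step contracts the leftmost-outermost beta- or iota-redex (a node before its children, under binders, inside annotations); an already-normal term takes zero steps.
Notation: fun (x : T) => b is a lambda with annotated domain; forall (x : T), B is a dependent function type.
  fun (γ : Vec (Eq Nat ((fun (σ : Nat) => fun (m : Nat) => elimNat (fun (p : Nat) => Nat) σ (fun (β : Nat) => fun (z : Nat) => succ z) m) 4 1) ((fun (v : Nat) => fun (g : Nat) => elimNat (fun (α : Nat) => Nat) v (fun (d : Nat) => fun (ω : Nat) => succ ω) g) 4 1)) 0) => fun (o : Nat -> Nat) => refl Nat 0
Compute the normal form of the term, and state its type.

resulting normal form:
  fun (γ : Vec (Eq Nat 5 5) 0) => fun (σ : Nat -> Nat) => refl Nat 0
inferred type:
  Vec (Eq Nat 5 5) 0 -> (Nat -> Nat) -> Eq Nat 0 0
observation: the term reaches its normal form after 12 normal-order steps.


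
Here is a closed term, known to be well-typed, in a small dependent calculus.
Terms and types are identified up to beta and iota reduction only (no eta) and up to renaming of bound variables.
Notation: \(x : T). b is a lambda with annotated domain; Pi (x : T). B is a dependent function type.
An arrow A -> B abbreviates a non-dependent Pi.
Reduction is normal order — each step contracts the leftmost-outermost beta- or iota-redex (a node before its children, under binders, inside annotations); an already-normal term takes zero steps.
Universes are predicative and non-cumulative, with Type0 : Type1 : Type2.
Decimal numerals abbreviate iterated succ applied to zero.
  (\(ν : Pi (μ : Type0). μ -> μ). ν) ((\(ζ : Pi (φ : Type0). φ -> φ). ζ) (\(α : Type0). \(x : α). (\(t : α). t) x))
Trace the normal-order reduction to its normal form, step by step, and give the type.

normal-order reduction:
  (\(ν : Pi (μ : Type0). μ -> μ). ν) ((\(ζ : Pi (φ : Type0). φ -> φ). ζ) (\(α : Type0). \(x : α). (\(t : α). t) x))
  ~> (\(ν : Pi (μ : Type0). μ -> μ). ν) (\(ζ : Type0). \(φ : ζ). (\(α : ζ). α) φ)
  ~> \(ν : Type0). \(μ : ν). (\(ζ : ν). ζ) μ
  ~> \(ν : Type0). \(μ : ν). μ
the term's type:
  Pi (ν : Type0). ν -> ν


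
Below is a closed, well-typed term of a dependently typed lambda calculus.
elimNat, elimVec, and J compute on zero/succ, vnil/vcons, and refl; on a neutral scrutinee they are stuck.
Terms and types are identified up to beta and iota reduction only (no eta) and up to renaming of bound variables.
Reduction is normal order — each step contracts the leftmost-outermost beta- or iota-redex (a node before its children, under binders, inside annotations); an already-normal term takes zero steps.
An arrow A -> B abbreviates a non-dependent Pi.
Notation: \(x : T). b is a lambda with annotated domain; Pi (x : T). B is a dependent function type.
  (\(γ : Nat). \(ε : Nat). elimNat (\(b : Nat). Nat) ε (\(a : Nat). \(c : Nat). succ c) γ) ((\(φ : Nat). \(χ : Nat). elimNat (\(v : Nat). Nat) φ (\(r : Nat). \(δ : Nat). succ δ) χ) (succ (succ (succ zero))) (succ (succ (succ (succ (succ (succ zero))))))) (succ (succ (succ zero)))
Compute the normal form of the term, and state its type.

resulting normal form:
  succ (succ (succ (succ (succ (succ (succ (succ (succ (succ (succ (succ zero)))))))))))
type:
  Nat
observation: contracting a beta-redex first, the term normalizes in 51 steps.


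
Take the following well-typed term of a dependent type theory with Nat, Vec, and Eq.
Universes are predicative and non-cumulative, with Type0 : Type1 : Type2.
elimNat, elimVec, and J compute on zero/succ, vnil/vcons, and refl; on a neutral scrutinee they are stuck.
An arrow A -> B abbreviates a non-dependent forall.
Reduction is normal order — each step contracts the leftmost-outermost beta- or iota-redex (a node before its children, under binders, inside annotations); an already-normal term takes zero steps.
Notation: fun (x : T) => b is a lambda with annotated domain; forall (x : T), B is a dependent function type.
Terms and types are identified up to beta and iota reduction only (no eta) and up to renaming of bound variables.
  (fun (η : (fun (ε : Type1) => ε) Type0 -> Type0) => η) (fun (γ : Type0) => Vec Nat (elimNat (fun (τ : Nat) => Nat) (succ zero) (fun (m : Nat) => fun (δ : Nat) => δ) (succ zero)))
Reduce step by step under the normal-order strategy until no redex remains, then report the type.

normal-order reduction:
  (fun (η : (fun (ε : Type1) => ε) Type0 -> Type0) => η) (fun (γ : Type0) => Vec Nat (elimNat (fun (τ : Nat) => Nat) (succ zero) (fun (m : Nat) => fun (δ : Nat) => δ) (succ zero)))
  ~> fun (η : Type0) => Vec Nat (elimNat (fun (ε : Nat) => Nat) (succ zero) (fun (γ : Nat) => fun (τ : Nat) => τ) (succ zero))
  ~> fun (η : Type0) => Vec Nat ((fun (ε : Nat) => fun (γ : Nat) => γ) zero (elimNat (fun (τ : Nat) => Nat) (succ zero) (fun (m : Nat) => fun (δ : Nat) => δ) zero))
  ~> fun (η : Type0) => Vec Nat ((fun (ε : Nat) => ε) (elimNat (fun (γ : Nat) => Nat) (succ zero) (fun (τ : Nat) => fun (m : Nat) => m) zero))
  ~> fun (η : Type0) => Vec Nat (elimNat (fun (ε : Nat) => Nat) (succ zero) (fun (γ : Nat) => fun (τ : Nat) => τ) zero)
  ~> fun (η : Type0) => Vec Nat (succ zero)
the term's type:
  Type0 -> Type0


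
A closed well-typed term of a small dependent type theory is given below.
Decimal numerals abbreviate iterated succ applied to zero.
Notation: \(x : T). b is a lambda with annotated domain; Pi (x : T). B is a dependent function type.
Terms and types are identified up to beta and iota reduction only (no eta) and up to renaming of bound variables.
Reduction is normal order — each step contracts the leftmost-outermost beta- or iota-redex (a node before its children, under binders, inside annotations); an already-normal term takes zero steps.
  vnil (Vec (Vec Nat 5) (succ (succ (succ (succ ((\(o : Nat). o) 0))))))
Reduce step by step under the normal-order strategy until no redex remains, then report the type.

normal-order reduction sequence:
  vnil (Vec (Vec Nat 5) (succ (succ (succ (succ ((\(o : Nat). o) 0))))))
  ~> vnil (Vec (Vec Nat 5) 4)
inferred type:
  Vec (Vec (Vec Nat 5) 4) 0


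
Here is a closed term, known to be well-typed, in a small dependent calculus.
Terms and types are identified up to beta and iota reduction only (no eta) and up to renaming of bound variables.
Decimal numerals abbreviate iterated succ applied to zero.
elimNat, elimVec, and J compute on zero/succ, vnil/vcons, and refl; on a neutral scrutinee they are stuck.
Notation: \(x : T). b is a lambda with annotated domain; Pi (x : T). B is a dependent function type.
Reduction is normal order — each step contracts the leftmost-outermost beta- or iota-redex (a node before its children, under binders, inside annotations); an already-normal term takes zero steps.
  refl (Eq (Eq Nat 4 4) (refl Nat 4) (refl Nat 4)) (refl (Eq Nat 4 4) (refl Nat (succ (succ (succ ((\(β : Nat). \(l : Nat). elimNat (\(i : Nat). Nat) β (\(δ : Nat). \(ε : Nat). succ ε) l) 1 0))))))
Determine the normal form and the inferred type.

normal form:
  refl (Eq (Eq Nat 4 4) (refl Nat 4) (refl Nat 4)) (refl (Eq Nat 4 4) (refl Nat 4))
inferred type:
  Eq (Eq (Eq Nat 4 4) (refl Nat 4) (refl Nat 4)) (refl (Eq Nat 4 4) (refl Nat 4)) (refl (Eq Nat 4 4) (refl Nat 4))


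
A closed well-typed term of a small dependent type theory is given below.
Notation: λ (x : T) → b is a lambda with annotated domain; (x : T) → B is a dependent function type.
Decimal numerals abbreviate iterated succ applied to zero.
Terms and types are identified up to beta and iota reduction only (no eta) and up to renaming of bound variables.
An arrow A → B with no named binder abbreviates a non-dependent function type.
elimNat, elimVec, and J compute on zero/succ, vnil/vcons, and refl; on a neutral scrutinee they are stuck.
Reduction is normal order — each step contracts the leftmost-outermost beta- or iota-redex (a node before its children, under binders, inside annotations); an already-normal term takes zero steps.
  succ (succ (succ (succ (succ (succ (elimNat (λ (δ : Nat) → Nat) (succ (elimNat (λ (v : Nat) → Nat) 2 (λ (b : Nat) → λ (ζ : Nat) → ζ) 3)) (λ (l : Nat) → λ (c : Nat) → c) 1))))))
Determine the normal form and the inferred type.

resulting normal form:
  9
inferred type:
  Nat
observation: 14 normal-order steps separate the term from its normal form.


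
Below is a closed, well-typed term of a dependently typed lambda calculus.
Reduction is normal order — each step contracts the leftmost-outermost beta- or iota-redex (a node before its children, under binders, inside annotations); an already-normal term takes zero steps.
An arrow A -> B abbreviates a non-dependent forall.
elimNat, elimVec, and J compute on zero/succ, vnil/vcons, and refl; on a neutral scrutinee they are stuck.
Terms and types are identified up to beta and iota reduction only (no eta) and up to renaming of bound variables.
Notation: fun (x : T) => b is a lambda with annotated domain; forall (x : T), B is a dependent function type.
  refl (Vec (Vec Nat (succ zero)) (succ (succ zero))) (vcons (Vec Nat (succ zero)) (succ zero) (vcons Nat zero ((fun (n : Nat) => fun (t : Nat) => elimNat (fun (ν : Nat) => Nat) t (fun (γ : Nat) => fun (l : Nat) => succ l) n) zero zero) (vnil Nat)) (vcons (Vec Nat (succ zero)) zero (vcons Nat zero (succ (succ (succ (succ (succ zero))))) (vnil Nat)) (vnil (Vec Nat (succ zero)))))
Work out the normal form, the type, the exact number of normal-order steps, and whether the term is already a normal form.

normal form:
  refl (Vec (Vec Nat (succ zero)) (succ (succ zero))) (vcons (Vec Nat (succ zero)) (succ zero) (vcons Nat zero zero (vnil Nat)) (vcons (Vec Nat (succ zero)) zero (vcons Nat zero (succ (succ (succ (succ (succ zero))))) (vnil Nat)) (vnil (Vec Nat (succ zero)))))
the term's type:
  Eq (Vec (Vec Nat (succ zero)) (succ (succ zero))) (vcons (Vec Nat (succ zero)) (succ zero) (vcons Nat zero zero (vnil Nat)) (vcons (Vec Nat (succ zero)) zero (vcons Nat zero (succ (succ (succ (succ (succ zero))))) (vnil Nat)) (vnil (Vec Nat (succ zero))))) (vcons (Vec Nat (succ zero)) (succ zero) (vcons Nat zero zero (vnil Nat)) (vcons (Vec Nat (succ zero)) zero (vcons Nat zero (succ (succ (succ (succ (succ zero))))) (vnil Nat)) (vnil (Vec Nat (succ zero)))))
steps to reach normal form (normal order): 3
started in normal form: no
first redex: a beta-redex


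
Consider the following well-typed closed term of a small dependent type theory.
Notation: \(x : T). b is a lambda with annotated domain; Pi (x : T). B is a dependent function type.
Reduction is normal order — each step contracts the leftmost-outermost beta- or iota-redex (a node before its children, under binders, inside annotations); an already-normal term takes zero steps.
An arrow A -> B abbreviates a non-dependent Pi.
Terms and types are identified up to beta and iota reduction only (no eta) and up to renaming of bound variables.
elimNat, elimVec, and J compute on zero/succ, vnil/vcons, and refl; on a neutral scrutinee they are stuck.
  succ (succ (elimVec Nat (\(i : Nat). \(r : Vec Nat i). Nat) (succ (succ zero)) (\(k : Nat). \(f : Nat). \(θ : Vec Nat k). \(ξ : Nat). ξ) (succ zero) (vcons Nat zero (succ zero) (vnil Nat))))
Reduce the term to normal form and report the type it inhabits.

reduced normal form:
  succ (succ (succ (succ zero)))
the term's type:
  Nat
observation: reduction starts at an elimVec iota-redex, and 6 normal-order steps reach the normal form.


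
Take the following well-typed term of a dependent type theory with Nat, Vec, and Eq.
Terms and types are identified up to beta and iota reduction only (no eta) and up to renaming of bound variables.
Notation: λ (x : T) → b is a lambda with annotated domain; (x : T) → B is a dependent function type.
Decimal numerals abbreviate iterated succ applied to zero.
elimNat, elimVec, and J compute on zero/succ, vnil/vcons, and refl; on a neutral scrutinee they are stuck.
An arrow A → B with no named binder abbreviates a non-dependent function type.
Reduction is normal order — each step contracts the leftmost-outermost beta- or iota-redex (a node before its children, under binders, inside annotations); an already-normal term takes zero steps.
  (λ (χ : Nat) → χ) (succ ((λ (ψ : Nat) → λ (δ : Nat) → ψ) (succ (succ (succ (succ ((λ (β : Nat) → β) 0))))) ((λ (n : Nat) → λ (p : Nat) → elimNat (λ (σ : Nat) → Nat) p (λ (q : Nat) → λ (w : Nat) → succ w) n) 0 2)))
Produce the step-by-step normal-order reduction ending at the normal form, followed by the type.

normal-order reduction sequence:
  (λ (χ : Nat) → χ) (succ ((λ (ψ : Nat) → λ (δ : Nat) → ψ) (succ (succ (succ (succ ((λ (β : Nat) → β) 0))))) ((λ (n : Nat) → λ (p : Nat) → elimNat (λ (σ : Nat) → Nat) p (λ (q : Nat) → λ (w : Nat) → succ w) n) 0 2)))
  ~> succ ((λ (χ : Nat) → λ (ψ : Nat) → χ) (succ (succ (succ (succ ((λ (δ : Nat) → δ) 0))))) ((λ (β : Nat) → λ (n : Nat) → elimNat (λ (p : Nat) → Nat) n (λ (σ : Nat) → λ (q : Nat) → succ q) β) 0 2))
  ~> succ ((λ (χ : Nat) → succ (succ (succ (succ ((λ (ψ : Nat) → ψ) 0))))) ((λ (δ : Nat) → λ (β : Nat) → elimNat (λ (n : Nat) → Nat) β (λ (p : Nat) → λ (σ : Nat) → succ σ) δ) 0 2))
  ~> succ (succ (succ (succ (succ ((λ (χ : Nat) → χ) 0)))))
  ~> 5
the term's type:
  Nat
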